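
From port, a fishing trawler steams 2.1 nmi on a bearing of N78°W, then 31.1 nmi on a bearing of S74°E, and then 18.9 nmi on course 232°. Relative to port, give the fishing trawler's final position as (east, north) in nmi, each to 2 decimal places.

Leg 1 (N78°W, 2.1 nmi): east 2.1 sin 282° = -2.05, north 2.1 cos 282° = 0.44
Leg 2 (S74°E, 31.1 nmi): east 31.1 sin 106° = 29.90, north 31.1 cos 106° = -8.57
Leg 3 (232°, 18.9 nmi): east 18.9 sin 232° = -14.89, north 18.9 cos 232° = -11.64
Summing: 12.95 nmi east, -19.77 nmi north → (12.95, -19.77).

(12.95, -19.77)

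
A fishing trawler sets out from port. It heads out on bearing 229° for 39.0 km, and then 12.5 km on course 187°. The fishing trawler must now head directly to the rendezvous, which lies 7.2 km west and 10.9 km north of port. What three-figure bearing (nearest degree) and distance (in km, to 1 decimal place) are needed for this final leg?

026°, 54.4 km

Leg 1 (229°, 39.0 km): east 39.0 sin 229° = -29.43, north 39.0 cos 229° = -25.59
Leg 2 (187°, 12.5 km): east 12.5 sin 187° = -1.52, north 12.5 cos 187° = -12.41
Current position: (-30.96, -37.99). Target: (-7.2, 10.9). Remaining: Δeast = 23.76, Δnorth = 48.89.
Bearing = atan2(23.76, 48.89) mod 360° = 25.91°; distance = √((23.76)² + (48.89)²) = 54.359 km.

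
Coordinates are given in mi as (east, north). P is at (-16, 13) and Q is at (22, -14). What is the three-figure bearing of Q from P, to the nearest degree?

125°

Δeast = 22 − -16 = 38.00; Δnorth = -14 − 13 = -27.00.
Bearing = atan2(Δeast, Δnorth) mod 360° = 125.39° ≈ 125°.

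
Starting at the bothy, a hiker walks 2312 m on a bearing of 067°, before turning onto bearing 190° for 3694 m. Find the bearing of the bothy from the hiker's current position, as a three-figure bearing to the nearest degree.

Leg 1 (067°, 2312 m): east 2312 sin 67° = 2128.21, north 2312 cos 67° = 903.37
Leg 2 (190°, 3694 m): east 3694 sin 190° = -641.46, north 3694 cos 190° = -3637.88
Net displacement: 1486.75 east, -2734.51 north. Direction back to start is (-1486.75, 2734.51): bearing = atan2(-1486.75, 2734.51) mod 360° = 331.47° ≈ 331°.

331°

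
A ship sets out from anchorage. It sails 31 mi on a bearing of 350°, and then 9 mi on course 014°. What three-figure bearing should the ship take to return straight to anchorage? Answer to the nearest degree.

Leg 1 (350°, 31 mi): east 31 sin 350° = -5.38, north 31 cos 350° = 30.53
Leg 2 (014°, 9 mi): east 9 sin 14° = 2.18, north 9 cos 14° = 8.73
Net displacement: -3.21 east, 39.26 north. Direction back to start is (3.21, -39.26): bearing = atan2(3.21, -39.26) mod 360° = 175.33° ≈ 175°.

175°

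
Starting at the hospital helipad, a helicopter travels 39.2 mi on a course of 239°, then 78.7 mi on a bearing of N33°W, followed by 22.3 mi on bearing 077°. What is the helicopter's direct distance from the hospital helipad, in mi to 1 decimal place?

Leg 1 (239°, 39.2 mi): east 39.2 sin 239° = -33.60, north 39.2 cos 239° = -20.19
Leg 2 (N33°W, 78.7 mi): east 78.7 sin 327° = -42.86, north 78.7 cos 327° = 66.00
Leg 3 (077°, 22.3 mi): east 22.3 sin 77° = 21.73, north 22.3 cos 77° = 5.02
Net: -54.74 east, 50.83 north. Distance = √((-54.74)² + (50.83)²) = 74.697 mi.

74.7 mi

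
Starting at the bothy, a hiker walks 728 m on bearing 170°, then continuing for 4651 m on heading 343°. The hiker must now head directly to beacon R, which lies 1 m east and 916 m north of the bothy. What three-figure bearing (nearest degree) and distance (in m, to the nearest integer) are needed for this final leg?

156°, 3074 m

Leg 1 (170°, 728 m): east 728 sin 170° = 126.42, north 728 cos 170° = -716.94
Leg 2 (343°, 4651 m): east 4651 sin 343° = -1359.82, north 4651 cos 343° = 4447.77
Current position: (-1233.40, 3730.83). Target: (1, 916). Remaining: Δeast = 1234.40, Δnorth = -2814.83.
Bearing = atan2(1234.40, -2814.83) mod 360° = 156.32°; distance = √((1234.40)² + (-2814.83)²) = 3073.604 m.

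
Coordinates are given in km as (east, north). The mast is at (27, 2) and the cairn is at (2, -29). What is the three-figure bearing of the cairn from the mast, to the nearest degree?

219°

Δeast = 2 − 27 = -25.00; Δnorth = -29 − 2 = -31.00.
Bearing = atan2(Δeast, Δnorth) mod 360° = 218.88° ≈ 219°.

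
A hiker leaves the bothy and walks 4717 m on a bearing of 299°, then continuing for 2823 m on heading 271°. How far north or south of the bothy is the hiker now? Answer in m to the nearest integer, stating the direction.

2336 m north

Leg 1 (299°, 4717 m): east 4717 sin 299° = -4125.58, north 4717 cos 299° = 2286.85
Leg 2 (271°, 2823 m): east 2823 sin 271° = -2822.57, north 2823 cos 271° = 49.27
Net north component: 2336.12 m.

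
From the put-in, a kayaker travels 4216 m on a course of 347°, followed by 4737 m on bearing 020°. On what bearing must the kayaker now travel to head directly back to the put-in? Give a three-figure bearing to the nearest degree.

184°

Leg 1 (347°, 4216 m): east 4216 sin 347° = -948.39, north 4216 cos 347° = 4107.94
Leg 2 (020°, 4737 m): east 4737 sin 20° = 1620.15, north 4737 cos 20° = 4451.32
Net displacement: 671.76 east, 8559.27 north. Direction back to start is (-671.76, -8559.27): bearing = atan2(-671.76, -8559.27) mod 360° = 184.49° ≈ 184°.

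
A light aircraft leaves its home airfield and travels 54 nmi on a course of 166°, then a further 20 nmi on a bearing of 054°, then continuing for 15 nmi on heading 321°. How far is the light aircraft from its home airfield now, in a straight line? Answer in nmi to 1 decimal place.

Leg 1 (166°, 54 nmi): east 54 sin 166° = 13.06, north 54 cos 166° = -52.40
Leg 2 (054°, 20 nmi): east 20 sin 54° = 16.18, north 20 cos 54° = 11.76
Leg 3 (321°, 15 nmi): east 15 sin 321° = -9.44, north 15 cos 321° = 11.66
Net: 19.80 east, -28.98 north. Distance = √((19.80)² + (-28.98)²) = 35.103 nmi.

35.1 nmi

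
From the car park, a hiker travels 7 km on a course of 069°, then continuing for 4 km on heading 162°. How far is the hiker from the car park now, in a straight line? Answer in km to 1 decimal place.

7.9 km

Leg 1 (069°, 7 km): east 7 sin 69° = 6.54, north 7 cos 69° = 2.51
Leg 2 (162°, 4 km): east 4 sin 162° = 1.24, north 4 cos 162° = -3.80
Net: 7.77 east, -1.30 north. Distance = √((7.77)² + (-1.30)²) = 7.878 km.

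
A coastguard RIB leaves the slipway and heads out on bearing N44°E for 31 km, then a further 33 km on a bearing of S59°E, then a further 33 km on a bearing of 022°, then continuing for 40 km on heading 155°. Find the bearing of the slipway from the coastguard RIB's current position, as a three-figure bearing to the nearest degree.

Leg 1 (N44°E, 31 km): east 31 sin 44° = 21.53, north 31 cos 44° = 22.30
Leg 2 (S59°E, 33 km): east 33 sin 121° = 28.29, north 33 cos 121° = -17.00
Leg 3 (022°, 33 km): east 33 sin 22° = 12.36, north 33 cos 22° = 30.60
Leg 4 (155°, 40 km): east 40 sin 155° = 16.90, north 40 cos 155° = -36.25
Net displacement: 79.09 east, -0.35 north. Direction back to start is (-79.09, 0.35): bearing = atan2(-79.09, 0.35) mod 360° = 270.25° ≈ 270°.

270°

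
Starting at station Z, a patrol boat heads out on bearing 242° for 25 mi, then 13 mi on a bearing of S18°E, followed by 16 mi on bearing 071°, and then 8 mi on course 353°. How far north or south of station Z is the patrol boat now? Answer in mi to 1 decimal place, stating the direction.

Leg 1 (242°, 25 mi): east 25 sin 242° = -22.07, north 25 cos 242° = -11.74
Leg 2 (S18°E, 13 mi): east 13 sin 162° = 4.02, north 13 cos 162° = -12.36
Leg 3 (071°, 16 mi): east 16 sin 71° = 15.13, north 16 cos 71° = 5.21
Leg 4 (353°, 8 mi): east 8 sin 353° = -0.97, north 8 cos 353° = 7.94
Net north component: -10.95 mi.

11.0 mi south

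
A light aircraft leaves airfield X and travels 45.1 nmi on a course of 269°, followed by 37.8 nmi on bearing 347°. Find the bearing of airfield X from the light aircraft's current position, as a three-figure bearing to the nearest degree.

Leg 1 (269°, 45.1 nmi): east 45.1 sin 269° = -45.09, north 45.1 cos 269° = -0.79
Leg 2 (347°, 37.8 nmi): east 37.8 sin 347° = -8.50, north 37.8 cos 347° = 36.83
Net displacement: -53.60 east, 36.04 north. Direction back to start is (53.60, -36.04): bearing = atan2(53.60, -36.04) mod 360° = 123.92° ≈ 124°.

124°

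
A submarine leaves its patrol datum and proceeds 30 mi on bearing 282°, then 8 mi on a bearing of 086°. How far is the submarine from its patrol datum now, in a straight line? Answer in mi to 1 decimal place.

22.4 mi

Leg 1 (282°, 30 mi): east 30 sin 282° = -29.34, north 30 cos 282° = 6.24
Leg 2 (086°, 8 mi): east 8 sin 86° = 7.98, north 8 cos 86° = 0.56
Net: -21.36 east, 6.80 north. Distance = √((-21.36)² + (6.80)²) = 22.419 mi.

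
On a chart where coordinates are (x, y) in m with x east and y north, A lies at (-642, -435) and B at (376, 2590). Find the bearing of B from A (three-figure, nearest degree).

019°

Δeast = 376 − -642 = 1018.00; Δnorth = 2590 − -435 = 3025.00.
Bearing = atan2(Δeast, Δnorth) mod 360° = 18.60° ≈ 019°.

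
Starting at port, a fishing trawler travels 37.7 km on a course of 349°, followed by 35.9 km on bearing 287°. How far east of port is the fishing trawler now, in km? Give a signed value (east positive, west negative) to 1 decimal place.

Leg 1 (349°, 37.7 km): east 37.7 sin 349° = -7.19, north 37.7 cos 349° = 37.01
Leg 2 (287°, 35.9 km): east 35.9 sin 287° = -34.33, north 35.9 cos 287° = 10.50
Net east component: -41.52 km.

-41.5 km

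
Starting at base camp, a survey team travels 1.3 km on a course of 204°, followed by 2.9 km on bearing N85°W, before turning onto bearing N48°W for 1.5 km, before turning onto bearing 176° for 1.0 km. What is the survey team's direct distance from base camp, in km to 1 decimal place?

4.6 km

Leg 1 (204°, 1.3 km): east 1.3 sin 204° = -0.53, north 1.3 cos 204° = -1.19
Leg 2 (N85°W, 2.9 km): east 2.9 sin 275° = -2.89, north 2.9 cos 275° = 0.25
Leg 3 (N48°W, 1.5 km): east 1.5 sin 312° = -1.11, north 1.5 cos 312° = 1.00
Leg 4 (176°, 1.0 km): east 1.0 sin 176° = 0.07, north 1.0 cos 176° = -1.00
Net: -4.46 east, -0.93 north. Distance = √((-4.46)² + (-0.93)²) = 4.558 km.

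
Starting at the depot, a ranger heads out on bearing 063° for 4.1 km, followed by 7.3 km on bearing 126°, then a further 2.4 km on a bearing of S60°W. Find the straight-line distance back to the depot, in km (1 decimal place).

8.3 km

Leg 1 (063°, 4.1 km): east 4.1 sin 63° = 3.65, north 4.1 cos 63° = 1.86
Leg 2 (126°, 7.3 km): east 7.3 sin 126° = 5.91, north 7.3 cos 126° = -4.29
Leg 3 (S60°W, 2.4 km): east 2.4 sin 240° = -2.08, north 2.4 cos 240° = -1.20
Net: 7.48 east, -3.63 north. Distance = √((7.48)² + (-3.63)²) = 8.314 km.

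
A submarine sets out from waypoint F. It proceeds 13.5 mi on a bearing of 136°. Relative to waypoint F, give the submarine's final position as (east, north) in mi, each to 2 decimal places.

(9.38, -9.71)

Leg 1 (136°, 13.5 mi): east 13.5 sin 136° = 9.38, north 13.5 cos 136° = -9.71
Summing: 9.38 mi east, -9.71 mi north → (9.38, -9.71).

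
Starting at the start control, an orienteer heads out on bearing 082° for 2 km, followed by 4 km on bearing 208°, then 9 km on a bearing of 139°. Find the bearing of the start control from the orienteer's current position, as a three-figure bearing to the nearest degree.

Leg 1 (082°, 2 km): east 2 sin 82° = 1.98, north 2 cos 82° = 0.28
Leg 2 (208°, 4 km): east 4 sin 208° = -1.88, north 4 cos 208° = -3.53
Leg 3 (139°, 9 km): east 9 sin 139° = 5.90, north 9 cos 139° = -6.79
Net displacement: 6.01 east, -10.05 north. Direction back to start is (-6.01, 10.05): bearing = atan2(-6.01, 10.05) mod 360° = 329.12° ≈ 329°.

329°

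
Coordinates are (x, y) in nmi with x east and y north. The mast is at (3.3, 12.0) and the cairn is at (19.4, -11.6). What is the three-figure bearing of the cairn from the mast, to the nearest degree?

Δeast = 19.4 − 3.3 = 16.10; Δnorth = -11.6 − 12.0 = -23.60.
Bearing = atan2(Δeast, Δnorth) mod 360° = 145.70° ≈ 146°.

146°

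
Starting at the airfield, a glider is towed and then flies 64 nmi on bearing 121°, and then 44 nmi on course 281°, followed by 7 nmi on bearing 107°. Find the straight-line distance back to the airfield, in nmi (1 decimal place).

Leg 1 (121°, 64 nmi): east 64 sin 121° = 54.86, north 64 cos 121° = -32.96
Leg 2 (281°, 44 nmi): east 44 sin 281° = -43.19, north 44 cos 281° = 8.40
Leg 3 (107°, 7 nmi): east 7 sin 107° = 6.69, north 7 cos 107° = -2.05
Net: 18.36 east, -26.61 north. Distance = √((18.36)² + (-26.61)²) = 32.333 nmi.

32.3 nmi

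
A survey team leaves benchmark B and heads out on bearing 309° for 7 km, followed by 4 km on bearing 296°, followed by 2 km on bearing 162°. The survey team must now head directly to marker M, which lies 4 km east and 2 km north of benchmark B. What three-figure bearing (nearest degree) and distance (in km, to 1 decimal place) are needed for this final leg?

100°, 12.6 km

Leg 1 (309°, 7 km): east 7 sin 309° = -5.44, north 7 cos 309° = 4.41
Leg 2 (296°, 4 km): east 4 sin 296° = -3.60, north 4 cos 296° = 1.75
Leg 3 (162°, 2 km): east 2 sin 162° = 0.62, north 2 cos 162° = -1.90
Current position: (-8.42, 4.26). Target: (4, 2). Remaining: Δeast = 12.42, Δnorth = -2.26.
Bearing = atan2(12.42, -2.26) mod 360° = 100.30°; distance = √((12.42)² + (-2.26)²) = 12.621 km.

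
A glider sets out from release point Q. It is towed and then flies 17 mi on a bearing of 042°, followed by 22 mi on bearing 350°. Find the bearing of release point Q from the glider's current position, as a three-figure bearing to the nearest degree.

Leg 1 (042°, 17 mi): east 17 sin 42° = 11.38, north 17 cos 42° = 12.63
Leg 2 (350°, 22 mi): east 22 sin 350° = -3.82, north 22 cos 350° = 21.67
Net displacement: 7.55 east, 34.30 north. Direction back to start is (-7.55, -34.30): bearing = atan2(-7.55, -34.30) mod 360° = 192.42° ≈ 192°.

192°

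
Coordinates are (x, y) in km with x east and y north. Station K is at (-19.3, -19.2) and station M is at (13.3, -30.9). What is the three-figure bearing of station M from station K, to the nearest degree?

Δeast = 13.3 − -19.3 = 32.60; Δnorth = -30.9 − -19.2 = -11.70.
Bearing = atan2(Δeast, Δnorth) mod 360° = 109.74° ≈ 110°.

110°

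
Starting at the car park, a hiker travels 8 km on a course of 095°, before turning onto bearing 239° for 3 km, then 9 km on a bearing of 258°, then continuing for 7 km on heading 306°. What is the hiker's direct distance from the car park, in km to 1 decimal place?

Leg 1 (095°, 8 km): east 8 sin 95° = 7.97, north 8 cos 95° = -0.70
Leg 2 (239°, 3 km): east 3 sin 239° = -2.57, north 3 cos 239° = -1.55
Leg 3 (258°, 9 km): east 9 sin 258° = -8.80, north 9 cos 258° = -1.87
Leg 4 (306°, 7 km): east 7 sin 306° = -5.66, north 7 cos 306° = 4.11
Net: -9.07 east, 0.00 north. Distance = √((-9.07)² + (0.00)²) = 9.068 km.

9.1 km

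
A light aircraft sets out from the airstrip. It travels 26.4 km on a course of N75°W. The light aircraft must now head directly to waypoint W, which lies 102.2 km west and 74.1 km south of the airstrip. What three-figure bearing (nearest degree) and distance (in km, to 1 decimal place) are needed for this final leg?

223°, 111.5 km

Leg 1 (N75°W, 26.4 km): east 26.4 sin 285° = -25.50, north 26.4 cos 285° = 6.83
Current position: (-25.50, 6.83). Target: (-102.2, -74.1). Remaining: Δeast = -76.70, Δnorth = -80.93.
Bearing = atan2(-76.70, -80.93) mod 360° = 223.46°; distance = √((-76.70)² + (-80.93)²) = 111.503 km.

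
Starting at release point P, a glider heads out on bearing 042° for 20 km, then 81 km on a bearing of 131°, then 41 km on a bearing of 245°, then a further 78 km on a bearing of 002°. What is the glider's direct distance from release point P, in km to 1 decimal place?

45.9 km

Leg 1 (042°, 20 km): east 20 sin 42° = 13.38, north 20 cos 42° = 14.86
Leg 2 (131°, 81 km): east 81 sin 131° = 61.13, north 81 cos 131° = -53.14
Leg 3 (245°, 41 km): east 41 sin 245° = -37.16, north 41 cos 245° = -17.33
Leg 4 (002°, 78 km): east 78 sin 2° = 2.72, north 78 cos 2° = 77.95
Net: 40.08 east, 22.35 north. Distance = √((40.08)² + (22.35)²) = 45.887 km.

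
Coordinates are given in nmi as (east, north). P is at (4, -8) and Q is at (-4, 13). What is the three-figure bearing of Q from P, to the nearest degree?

339°

Δeast = -4 − 4 = -8.00; Δnorth = 13 − -8 = 21.00.
Bearing = atan2(Δeast, Δnorth) mod 360° = 339.15° ≈ 339°.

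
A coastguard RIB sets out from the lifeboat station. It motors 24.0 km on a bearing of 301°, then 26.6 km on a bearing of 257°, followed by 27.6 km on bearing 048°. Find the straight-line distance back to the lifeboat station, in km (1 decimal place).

Leg 1 (301°, 24.0 km): east 24.0 sin 301° = -20.57, north 24.0 cos 301° = 12.36
Leg 2 (257°, 26.6 km): east 26.6 sin 257° = -25.92, north 26.6 cos 257° = -5.98
Leg 3 (048°, 27.6 km): east 27.6 sin 48° = 20.51, north 27.6 cos 48° = 18.47
Net: -25.98 east, 24.85 north. Distance = √((-25.98)² + (24.85)²) = 35.947 km.

35.9 km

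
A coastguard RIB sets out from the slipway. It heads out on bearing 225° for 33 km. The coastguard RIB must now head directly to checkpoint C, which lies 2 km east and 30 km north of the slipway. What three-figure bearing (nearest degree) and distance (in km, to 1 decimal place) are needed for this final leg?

025°, 59.0 km

Leg 1 (225°, 33 km): east 33 sin 225° = -23.33, north 33 cos 225° = -23.33
Current position: (-23.33, -23.33). Target: (2, 30). Remaining: Δeast = 25.33, Δnorth = 53.33.
Bearing = atan2(25.33, 53.33) mod 360° = 25.41°; distance = √((25.33)² + (53.33)²) = 59.046 km.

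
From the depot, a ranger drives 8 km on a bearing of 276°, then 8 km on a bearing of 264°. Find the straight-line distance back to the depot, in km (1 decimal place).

Leg 1 (276°, 8 km): east 8 sin 276° = -7.96, north 8 cos 276° = 0.84
Leg 2 (264°, 8 km): east 8 sin 264° = -7.96, north 8 cos 264° = -0.84
Net: -15.91 east, -0.00 north. Distance = √((-15.91)² + (-0.00)²) = 15.912 km.

15.9 km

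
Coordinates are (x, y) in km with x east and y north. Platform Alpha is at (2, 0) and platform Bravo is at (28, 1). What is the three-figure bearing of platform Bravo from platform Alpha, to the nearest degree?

088°

Δeast = 28 − 2 = 26.00; Δnorth = 1 − 0 = 1.00.
Bearing = atan2(Δeast, Δnorth) mod 360° = 87.80° ≈ 088°.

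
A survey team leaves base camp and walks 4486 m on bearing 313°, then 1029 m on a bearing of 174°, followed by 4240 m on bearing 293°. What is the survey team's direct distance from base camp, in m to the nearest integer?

7982 m

Leg 1 (313°, 4486 m): east 4486 sin 313° = -3280.85, north 4486 cos 313° = 3059.44
Leg 2 (174°, 1029 m): east 1029 sin 174° = 107.56, north 1029 cos 174° = -1023.36
Leg 3 (293°, 4240 m): east 4240 sin 293° = -3902.94, north 4240 cos 293° = 1656.70
Net: -7076.23 east, 3692.78 north. Distance = √((-7076.23)² + (3692.78)²) = 7981.837 m.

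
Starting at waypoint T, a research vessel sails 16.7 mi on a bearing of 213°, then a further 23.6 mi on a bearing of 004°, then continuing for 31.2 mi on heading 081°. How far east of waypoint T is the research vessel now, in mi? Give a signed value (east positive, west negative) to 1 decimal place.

23.4 mi

Leg 1 (213°, 16.7 mi): east 16.7 sin 213° = -9.10, north 16.7 cos 213° = -14.01
Leg 2 (004°, 23.6 mi): east 23.6 sin 4° = 1.65, north 23.6 cos 4° = 23.54
Leg 3 (081°, 31.2 mi): east 31.2 sin 81° = 30.82, north 31.2 cos 81° = 4.88
Net east component: 23.37 mi.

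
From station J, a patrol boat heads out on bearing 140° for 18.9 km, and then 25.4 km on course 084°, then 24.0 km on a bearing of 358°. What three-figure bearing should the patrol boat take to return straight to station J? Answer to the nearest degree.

252°

Leg 1 (140°, 18.9 km): east 18.9 sin 140° = 12.15, north 18.9 cos 140° = -14.48
Leg 2 (084°, 25.4 km): east 25.4 sin 84° = 25.26, north 25.4 cos 84° = 2.66
Leg 3 (358°, 24.0 km): east 24.0 sin 358° = -0.84, north 24.0 cos 358° = 23.99
Net displacement: 36.57 east, 12.16 north. Direction back to start is (-36.57, -12.16): bearing = atan2(-36.57, -12.16) mod 360° = 251.61° ≈ 252°.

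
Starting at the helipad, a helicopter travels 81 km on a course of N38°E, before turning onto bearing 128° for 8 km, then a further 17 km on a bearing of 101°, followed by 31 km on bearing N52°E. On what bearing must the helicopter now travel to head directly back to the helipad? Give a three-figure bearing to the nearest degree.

Leg 1 (N38°E, 81 km): east 81 sin 38° = 49.87, north 81 cos 38° = 63.83
Leg 2 (128°, 8 km): east 8 sin 128° = 6.30, north 8 cos 128° = -4.93
Leg 3 (101°, 17 km): east 17 sin 101° = 16.69, north 17 cos 101° = -3.24
Leg 4 (N52°E, 31 km): east 31 sin 52° = 24.43, north 31 cos 52° = 19.09
Net displacement: 97.29 east, 74.75 north. Direction back to start is (-97.29, -74.75): bearing = atan2(-97.29, -74.75) mod 360° = 232.47° ≈ 232°.

232°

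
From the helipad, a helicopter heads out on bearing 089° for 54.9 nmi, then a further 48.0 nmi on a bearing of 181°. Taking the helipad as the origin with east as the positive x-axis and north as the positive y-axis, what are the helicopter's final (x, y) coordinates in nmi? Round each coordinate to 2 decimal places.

Leg 1 (089°, 54.9 nmi): east 54.9 sin 89° = 54.89, north 54.9 cos 89° = 0.96
Leg 2 (181°, 48.0 nmi): east 48.0 sin 181° = -0.84, north 48.0 cos 181° = -47.99
Summing: 54.05 nmi east, -47.03 nmi north → (54.05, -47.03).

(54.05, -47.03)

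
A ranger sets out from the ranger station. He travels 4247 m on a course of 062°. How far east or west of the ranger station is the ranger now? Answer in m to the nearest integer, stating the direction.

3750 m east

Leg 1 (062°, 4247 m): east 4247 sin 62° = 3749.88, north 4247 cos 62° = 1993.85
Net east component: 3749.88 m.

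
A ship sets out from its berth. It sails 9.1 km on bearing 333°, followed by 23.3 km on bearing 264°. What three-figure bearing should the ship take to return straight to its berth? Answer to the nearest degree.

102°

Leg 1 (333°, 9.1 km): east 9.1 sin 333° = -4.13, north 9.1 cos 333° = 8.11
Leg 2 (264°, 23.3 km): east 23.3 sin 264° = -23.17, north 23.3 cos 264° = -2.44
Net displacement: -27.30 east, 5.67 north. Direction back to start is (27.30, -5.67): bearing = atan2(27.30, -5.67) mod 360° = 101.74° ≈ 102°.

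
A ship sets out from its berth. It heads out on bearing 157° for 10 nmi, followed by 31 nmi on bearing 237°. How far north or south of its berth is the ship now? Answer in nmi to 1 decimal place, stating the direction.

Leg 1 (157°, 10 nmi): east 10 sin 157° = 3.91, north 10 cos 157° = -9.21
Leg 2 (237°, 31 nmi): east 31 sin 237° = -26.00, north 31 cos 237° = -16.88
Net north component: -26.09 nmi.

26.1 nmi south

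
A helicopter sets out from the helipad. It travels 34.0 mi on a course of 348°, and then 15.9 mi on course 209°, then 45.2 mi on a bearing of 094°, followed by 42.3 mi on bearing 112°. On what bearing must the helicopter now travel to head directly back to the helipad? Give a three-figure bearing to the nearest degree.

270°

Leg 1 (348°, 34.0 mi): east 34.0 sin 348° = -7.07, north 34.0 cos 348° = 33.26
Leg 2 (209°, 15.9 mi): east 15.9 sin 209° = -7.71, north 15.9 cos 209° = -13.91
Leg 3 (094°, 45.2 mi): east 45.2 sin 94° = 45.09, north 45.2 cos 94° = -3.15
Leg 4 (112°, 42.3 mi): east 42.3 sin 112° = 39.22, north 42.3 cos 112° = -15.85
Net displacement: 69.53 east, 0.35 north. Direction back to start is (-69.53, -0.35): bearing = atan2(-69.53, -0.35) mod 360° = 269.71° ≈ 270°.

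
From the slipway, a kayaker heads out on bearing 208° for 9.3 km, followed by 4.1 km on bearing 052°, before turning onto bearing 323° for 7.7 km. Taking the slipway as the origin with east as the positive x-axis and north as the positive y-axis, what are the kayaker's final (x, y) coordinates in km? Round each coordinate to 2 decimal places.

Leg 1 (208°, 9.3 km): east 9.3 sin 208° = -4.37, north 9.3 cos 208° = -8.21
Leg 2 (052°, 4.1 km): east 4.1 sin 52° = 3.23, north 4.1 cos 52° = 2.52
Leg 3 (323°, 7.7 km): east 7.7 sin 323° = -4.63, north 7.7 cos 323° = 6.15
Summing: -5.77 km east, 0.46 km north → (-5.77, 0.46).

(-5.77, 0.46)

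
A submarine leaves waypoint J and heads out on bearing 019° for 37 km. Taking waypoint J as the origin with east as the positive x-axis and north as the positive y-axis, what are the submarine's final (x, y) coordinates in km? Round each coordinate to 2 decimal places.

Leg 1 (019°, 37 km): east 37 sin 19° = 12.05, north 37 cos 19° = 34.98
Summing: 12.05 km east, 34.98 km north → (12.05, 34.98).

(12.05, 34.98)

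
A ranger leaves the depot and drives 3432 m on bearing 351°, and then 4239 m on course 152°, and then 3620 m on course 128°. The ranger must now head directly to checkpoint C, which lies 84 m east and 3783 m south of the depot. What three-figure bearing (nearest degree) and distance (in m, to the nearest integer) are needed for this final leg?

254°, 4389 m

Leg 1 (351°, 3432 m): east 3432 sin 351° = -536.88, north 3432 cos 351° = 3389.75
Leg 2 (152°, 4239 m): east 4239 sin 152° = 1990.09, north 4239 cos 152° = -3742.81
Leg 3 (128°, 3620 m): east 3620 sin 128° = 2852.60, north 3620 cos 128° = -2228.69
Current position: (4305.81, -2581.76). Target: (84, -3783). Remaining: Δeast = -4221.81, Δnorth = -1201.24.
Bearing = atan2(-4221.81, -1201.24) mod 360° = 254.12°; distance = √((-4221.81)² + (-1201.24)²) = 4389.375 m.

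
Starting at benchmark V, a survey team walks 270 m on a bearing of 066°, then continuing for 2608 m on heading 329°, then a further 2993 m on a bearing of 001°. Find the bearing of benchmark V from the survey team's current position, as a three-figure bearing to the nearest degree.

Leg 1 (066°, 270 m): east 270 sin 66° = 246.66, north 270 cos 66° = 109.82
Leg 2 (329°, 2608 m): east 2608 sin 329° = -1343.22, north 2608 cos 329° = 2235.49
Leg 3 (001°, 2993 m): east 2993 sin 1° = 52.24, north 2993 cos 1° = 2992.54
Net displacement: -1044.33 east, 5337.86 north. Direction back to start is (1044.33, -5337.86): bearing = atan2(1044.33, -5337.86) mod 360° = 168.93° ≈ 169°.

169°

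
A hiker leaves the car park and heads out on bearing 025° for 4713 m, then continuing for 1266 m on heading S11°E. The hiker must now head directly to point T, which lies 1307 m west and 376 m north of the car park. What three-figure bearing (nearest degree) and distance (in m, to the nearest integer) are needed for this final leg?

Leg 1 (025°, 4713 m): east 4713 sin 25° = 1991.80, north 4713 cos 25° = 4271.43
Leg 2 (S11°E, 1266 m): east 1266 sin 169° = 241.56, north 1266 cos 169° = -1242.74
Current position: (2233.36, 3028.69). Target: (-1307, 376). Remaining: Δeast = -3540.36, Δnorth = -2652.69.
Bearing = atan2(-3540.36, -2652.69) mod 360° = 233.16°; distance = √((-3540.36)² + (-2652.69)²) = 4423.905 m.

233°, 4424 m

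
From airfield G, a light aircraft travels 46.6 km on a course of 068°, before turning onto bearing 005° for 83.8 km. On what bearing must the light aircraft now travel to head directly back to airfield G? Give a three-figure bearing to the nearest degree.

207°

Leg 1 (068°, 46.6 km): east 46.6 sin 68° = 43.21, north 46.6 cos 68° = 17.46
Leg 2 (005°, 83.8 km): east 83.8 sin 5° = 7.30, north 83.8 cos 5° = 83.48
Net displacement: 50.51 east, 100.94 north. Direction back to start is (-50.51, -100.94): bearing = atan2(-50.51, -100.94) mod 360° = 206.58° ≈ 207°.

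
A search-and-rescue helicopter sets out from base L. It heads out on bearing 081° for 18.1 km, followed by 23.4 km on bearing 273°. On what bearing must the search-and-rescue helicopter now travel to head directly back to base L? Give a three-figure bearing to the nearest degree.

Leg 1 (081°, 18.1 km): east 18.1 sin 81° = 17.88, north 18.1 cos 81° = 2.83
Leg 2 (273°, 23.4 km): east 23.4 sin 273° = -23.37, north 23.4 cos 273° = 1.22
Net displacement: -5.49 east, 4.06 north. Direction back to start is (5.49, -4.06): bearing = atan2(5.49, -4.06) mod 360° = 126.45° ≈ 126°.

126°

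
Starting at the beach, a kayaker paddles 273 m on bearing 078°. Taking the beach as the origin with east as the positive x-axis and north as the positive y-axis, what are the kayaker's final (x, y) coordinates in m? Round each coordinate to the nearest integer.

Leg 1 (078°, 273 m): east 273 sin 78° = 267.03, north 273 cos 78° = 56.76
Summing: 267.03 m east, 56.76 m north → (267, 57).

(267, 57)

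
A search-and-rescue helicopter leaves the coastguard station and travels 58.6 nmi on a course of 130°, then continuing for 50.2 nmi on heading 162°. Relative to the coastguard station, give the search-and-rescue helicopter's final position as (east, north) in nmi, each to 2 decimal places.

Leg 1 (130°, 58.6 nmi): east 58.6 sin 130° = 44.89, north 58.6 cos 130° = -37.67
Leg 2 (162°, 50.2 nmi): east 50.2 sin 162° = 15.51, north 50.2 cos 162° = -47.74
Summing: 60.40 nmi east, -85.41 nmi north → (60.40, -85.41).

(60.40, -85.41)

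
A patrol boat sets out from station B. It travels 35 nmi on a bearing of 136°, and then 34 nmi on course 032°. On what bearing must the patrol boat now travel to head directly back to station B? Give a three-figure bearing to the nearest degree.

Leg 1 (136°, 35 nmi): east 35 sin 136° = 24.31, north 35 cos 136° = -25.18
Leg 2 (032°, 34 nmi): east 34 sin 32° = 18.02, north 34 cos 32° = 28.83
Net displacement: 42.33 east, 3.66 north. Direction back to start is (-42.33, -3.66): bearing = atan2(-42.33, -3.66) mod 360° = 265.06° ≈ 265°.

265°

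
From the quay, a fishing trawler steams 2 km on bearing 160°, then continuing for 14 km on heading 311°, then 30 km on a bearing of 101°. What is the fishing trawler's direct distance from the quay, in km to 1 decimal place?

Leg 1 (160°, 2 km): east 2 sin 160° = 0.68, north 2 cos 160° = -1.88
Leg 2 (311°, 14 km): east 14 sin 311° = -10.57, north 14 cos 311° = 9.18
Leg 3 (101°, 30 km): east 30 sin 101° = 29.45, north 30 cos 101° = -5.72
Net: 19.57 east, 1.58 north. Distance = √((19.57)² + (1.58)²) = 19.631 km.

19.6 km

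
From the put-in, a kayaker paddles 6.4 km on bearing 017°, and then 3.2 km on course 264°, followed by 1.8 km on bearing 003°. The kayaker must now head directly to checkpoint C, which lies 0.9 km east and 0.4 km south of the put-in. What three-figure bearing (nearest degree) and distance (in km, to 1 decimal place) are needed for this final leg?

Leg 1 (017°, 6.4 km): east 6.4 sin 17° = 1.87, north 6.4 cos 17° = 6.12
Leg 2 (264°, 3.2 km): east 3.2 sin 264° = -3.18, north 3.2 cos 264° = -0.33
Leg 3 (003°, 1.8 km): east 1.8 sin 3° = 0.09, north 1.8 cos 3° = 1.80
Current position: (-1.22, 7.58). Target: (0.9, -0.4). Remaining: Δeast = 2.12, Δnorth = -7.98.
Bearing = atan2(2.12, -7.98) mod 360° = 165.15°; distance = √((2.12)² + (-7.98)²) = 8.259 km.

165°, 8.3 km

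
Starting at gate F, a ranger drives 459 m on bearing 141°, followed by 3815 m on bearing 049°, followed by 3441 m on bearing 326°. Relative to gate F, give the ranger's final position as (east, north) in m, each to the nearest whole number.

Leg 1 (141°, 459 m): east 459 sin 141° = 288.86, north 459 cos 141° = -356.71
Leg 2 (049°, 3815 m): east 3815 sin 49° = 2879.22, north 3815 cos 49° = 2502.87
Leg 3 (326°, 3441 m): east 3441 sin 326° = -1924.18, north 3441 cos 326° = 2852.72
Summing: 1243.89 m east, 4998.87 m north → (1244, 4999).

(1244, 4999)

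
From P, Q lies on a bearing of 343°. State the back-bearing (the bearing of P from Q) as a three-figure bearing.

Back-bearing = 343° − 180° = 163°.

163°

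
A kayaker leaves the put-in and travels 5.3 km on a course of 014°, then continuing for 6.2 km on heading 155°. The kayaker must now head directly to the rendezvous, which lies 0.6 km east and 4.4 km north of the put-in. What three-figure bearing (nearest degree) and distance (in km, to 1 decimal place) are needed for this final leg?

326°, 5.9 km

Leg 1 (014°, 5.3 km): east 5.3 sin 14° = 1.28, north 5.3 cos 14° = 5.14
Leg 2 (155°, 6.2 km): east 6.2 sin 155° = 2.62, north 6.2 cos 155° = -5.62
Current position: (3.90, -0.48). Target: (0.6, 4.4). Remaining: Δeast = -3.30, Δnorth = 4.88.
Bearing = atan2(-3.30, 4.88) mod 360° = 325.89°; distance = √((-3.30)² + (4.88)²) = 5.890 km.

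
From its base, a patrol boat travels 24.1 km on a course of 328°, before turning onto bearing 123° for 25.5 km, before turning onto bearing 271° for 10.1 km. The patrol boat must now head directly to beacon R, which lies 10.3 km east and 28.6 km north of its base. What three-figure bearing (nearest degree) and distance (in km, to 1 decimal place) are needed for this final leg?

Leg 1 (328°, 24.1 km): east 24.1 sin 328° = -12.77, north 24.1 cos 328° = 20.44
Leg 2 (123°, 25.5 km): east 25.5 sin 123° = 21.39, north 25.5 cos 123° = -13.89
Leg 3 (271°, 10.1 km): east 10.1 sin 271° = -10.10, north 10.1 cos 271° = 0.18
Current position: (-1.48, 6.73). Target: (10.3, 28.6). Remaining: Δeast = 11.78, Δnorth = 21.87.
Bearing = atan2(11.78, 21.87) mod 360° = 28.31°; distance = √((11.78)² + (21.87)²) = 24.846 km.

028°, 24.8 km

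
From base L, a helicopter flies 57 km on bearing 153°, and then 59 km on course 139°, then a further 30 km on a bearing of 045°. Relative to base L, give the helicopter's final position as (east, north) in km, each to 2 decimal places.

Leg 1 (153°, 57 km): east 57 sin 153° = 25.88, north 57 cos 153° = -50.79
Leg 2 (139°, 59 km): east 59 sin 139° = 38.71, north 59 cos 139° = -44.53
Leg 3 (045°, 30 km): east 30 sin 45° = 21.21, north 30 cos 45° = 21.21
Summing: 85.80 km east, -74.10 km north → (85.80, -74.10).

(85.80, -74.10)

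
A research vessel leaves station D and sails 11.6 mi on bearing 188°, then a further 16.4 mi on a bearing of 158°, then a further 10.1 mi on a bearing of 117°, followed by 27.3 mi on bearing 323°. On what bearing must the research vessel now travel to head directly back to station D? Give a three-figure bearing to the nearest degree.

Leg 1 (188°, 11.6 mi): east 11.6 sin 188° = -1.61, north 11.6 cos 188° = -11.49
Leg 2 (158°, 16.4 mi): east 16.4 sin 158° = 6.14, north 16.4 cos 158° = -15.21
Leg 3 (117°, 10.1 mi): east 10.1 sin 117° = 9.00, north 10.1 cos 117° = -4.59
Leg 4 (323°, 27.3 mi): east 27.3 sin 323° = -16.43, north 27.3 cos 323° = 21.80
Net displacement: -2.90 east, -9.48 north. Direction back to start is (2.90, 9.48): bearing = atan2(2.90, 9.48) mod 360° = 17.02° ≈ 017°.

017°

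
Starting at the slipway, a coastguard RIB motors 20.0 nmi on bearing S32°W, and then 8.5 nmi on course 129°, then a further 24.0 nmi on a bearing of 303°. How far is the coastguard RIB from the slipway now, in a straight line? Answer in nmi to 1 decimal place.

25.8 nmi

Leg 1 (S32°W, 20.0 nmi): east 20.0 sin 212° = -10.60, north 20.0 cos 212° = -16.96
Leg 2 (129°, 8.5 nmi): east 8.5 sin 129° = 6.61, north 8.5 cos 129° = -5.35
Leg 3 (303°, 24.0 nmi): east 24.0 sin 303° = -20.13, north 24.0 cos 303° = 13.07
Net: -24.12 east, -9.24 north. Distance = √((-24.12)² + (-9.24)²) = 25.830 nmi.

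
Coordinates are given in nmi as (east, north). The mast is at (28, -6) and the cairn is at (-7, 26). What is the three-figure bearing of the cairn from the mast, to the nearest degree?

312°

Δeast = -7 − 28 = -35.00; Δnorth = 26 − -6 = 32.00.
Bearing = atan2(Δeast, Δnorth) mod 360° = 312.44° ≈ 312°.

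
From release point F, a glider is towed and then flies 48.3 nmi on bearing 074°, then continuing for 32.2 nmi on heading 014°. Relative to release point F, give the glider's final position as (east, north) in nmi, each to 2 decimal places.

Leg 1 (074°, 48.3 nmi): east 48.3 sin 74° = 46.43, north 48.3 cos 74° = 13.31
Leg 2 (014°, 32.2 nmi): east 32.2 sin 14° = 7.79, north 32.2 cos 14° = 31.24
Summing: 54.22 nmi east, 44.56 nmi north → (54.22, 44.56).

(54.22, 44.56)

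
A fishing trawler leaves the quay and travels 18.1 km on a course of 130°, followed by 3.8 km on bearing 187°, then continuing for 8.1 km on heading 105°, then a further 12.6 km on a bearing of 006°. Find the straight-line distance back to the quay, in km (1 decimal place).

23.1 km

Leg 1 (130°, 18.1 km): east 18.1 sin 130° = 13.87, north 18.1 cos 130° = -11.63
Leg 2 (187°, 3.8 km): east 3.8 sin 187° = -0.46, north 3.8 cos 187° = -3.77
Leg 3 (105°, 8.1 km): east 8.1 sin 105° = 7.82, north 8.1 cos 105° = -2.10
Leg 4 (006°, 12.6 km): east 12.6 sin 6° = 1.32, north 12.6 cos 6° = 12.53
Net: 22.54 east, -4.97 north. Distance = √((22.54)² + (-4.97)²) = 23.085 km.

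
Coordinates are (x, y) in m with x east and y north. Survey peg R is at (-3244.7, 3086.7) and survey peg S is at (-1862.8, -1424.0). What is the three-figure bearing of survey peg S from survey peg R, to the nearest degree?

163°

Δeast = -1862.8 − -3244.7 = 1381.90; Δnorth = -1424.0 − 3086.7 = -4510.70.
Bearing = atan2(Δeast, Δnorth) mod 360° = 162.97° ≈ 163°.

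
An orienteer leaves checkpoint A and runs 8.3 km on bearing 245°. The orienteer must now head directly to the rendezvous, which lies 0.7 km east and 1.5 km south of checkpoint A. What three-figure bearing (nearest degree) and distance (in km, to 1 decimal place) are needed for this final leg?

Leg 1 (245°, 8.3 km): east 8.3 sin 245° = -7.52, north 8.3 cos 245° = -3.51
Current position: (-7.52, -3.51). Target: (0.7, -1.5). Remaining: Δeast = 8.22, Δnorth = 2.01.
Bearing = atan2(8.22, 2.01) mod 360° = 76.28°; distance = √((8.22)² + (2.01)²) = 8.464 km.

076°, 8.5 km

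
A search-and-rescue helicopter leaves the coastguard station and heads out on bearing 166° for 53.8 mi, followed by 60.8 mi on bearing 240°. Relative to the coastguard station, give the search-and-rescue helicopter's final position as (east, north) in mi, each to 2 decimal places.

(-39.64, -82.60)

Leg 1 (166°, 53.8 mi): east 53.8 sin 166° = 13.02, north 53.8 cos 166° = -52.20
Leg 2 (240°, 60.8 mi): east 60.8 sin 240° = -52.65, north 60.8 cos 240° = -30.40
Summing: -39.64 mi east, -82.60 mi north → (-39.64, -82.60).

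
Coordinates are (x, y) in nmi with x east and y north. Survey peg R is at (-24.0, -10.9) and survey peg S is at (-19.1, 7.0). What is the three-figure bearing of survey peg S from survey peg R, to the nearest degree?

015°

Δeast = -19.1 − -24.0 = 4.90; Δnorth = 7.0 − -10.9 = 17.90.
Bearing = atan2(Δeast, Δnorth) mod 360° = 15.31° ≈ 015°.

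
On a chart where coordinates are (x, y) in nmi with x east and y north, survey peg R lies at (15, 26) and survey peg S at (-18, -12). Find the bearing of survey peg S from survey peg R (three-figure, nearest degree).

221°

Δeast = -18 − 15 = -33.00; Δnorth = -12 − 26 = -38.00.
Bearing = atan2(Δeast, Δnorth) mod 360° = 220.97° ≈ 221°.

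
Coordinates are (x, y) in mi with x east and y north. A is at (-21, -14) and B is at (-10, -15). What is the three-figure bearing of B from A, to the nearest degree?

Δeast = -10 − -21 = 11.00; Δnorth = -15 − -14 = -1.00.
Bearing = atan2(Δeast, Δnorth) mod 360° = 95.19° ≈ 095°.

095°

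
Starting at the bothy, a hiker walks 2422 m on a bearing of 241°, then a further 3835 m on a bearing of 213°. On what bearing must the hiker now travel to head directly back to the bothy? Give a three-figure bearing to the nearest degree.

Leg 1 (241°, 2422 m): east 2422 sin 241° = -2118.33, north 2422 cos 241° = -1174.21
Leg 2 (213°, 3835 m): east 3835 sin 213° = -2088.69, north 3835 cos 213° = -3216.30
Net displacement: -4207.02 east, -4390.51 north. Direction back to start is (4207.02, 4390.51): bearing = atan2(4207.02, 4390.51) mod 360° = 43.78° ≈ 044°.

044°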